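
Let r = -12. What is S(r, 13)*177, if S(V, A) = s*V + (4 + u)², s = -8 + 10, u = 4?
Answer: 7080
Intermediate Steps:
s = 2
S(V, A) = 64 + 2*V (S(V, A) = 2*V + (4 + 4)² = 2*V + 8² = 2*V + 64 = 64 + 2*V)
S(r, 13)*177 = (64 + 2*(-12))*177 = (64 - 24)*177 = 40*177 = 7080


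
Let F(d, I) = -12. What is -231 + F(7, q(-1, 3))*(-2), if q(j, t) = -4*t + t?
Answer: -207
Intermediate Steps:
q(j, t) = -3*t
-231 + F(7, q(-1, 3))*(-2) = -231 - 12*(-2) = -231 + 24 = -207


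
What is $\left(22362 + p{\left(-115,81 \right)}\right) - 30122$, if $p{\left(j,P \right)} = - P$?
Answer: $-7841$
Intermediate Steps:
$\left(22362 + p{\left(-115,81 \right)}\right) - 30122 = \left(22362 - 81\right) - 30122 = 22281 - 30122 = -7841$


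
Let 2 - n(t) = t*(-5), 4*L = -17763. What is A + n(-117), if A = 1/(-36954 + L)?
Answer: -96532561/165579 ≈ -583.00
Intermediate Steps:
L = -17763/4 (L = (1/4)*(-17763) = -17763/4 ≈ -4440.8)
A = -4/165579 (A = 1/(-36954 - 17763/4) = 1/(-165579/4) = -4/165579 ≈ -2.4158e-5)
n(t) = 2 + 5*t (n(t) = 2 - t*(-5) = 2 - (-5)*t = 2 + 5*t)
A + n(-117) = -4/165579 + (2 + 5*(-117)) = -4/165579 + (2 - 585) = -4/165579 - 583 = -96532561/165579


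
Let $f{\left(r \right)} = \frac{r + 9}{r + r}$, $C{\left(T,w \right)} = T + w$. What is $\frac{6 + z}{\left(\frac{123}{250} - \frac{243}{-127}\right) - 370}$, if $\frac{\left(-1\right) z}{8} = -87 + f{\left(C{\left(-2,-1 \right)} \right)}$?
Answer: $- \frac{22542500}{11671129} \approx -1.9315$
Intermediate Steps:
$f{\left(r \right)} = \frac{9 + r}{2 r}$
$z = 704$ ($z = - 8 \left(-87 + \frac{9 - 3}{2 \left(-2 - 1\right)}\right) = - 8 \left(-87 + \frac{9 - 3}{2 \left(-3\right)}\right) = - 8 \left(-87 + \frac{1}{2} \left(- \frac{1}{3}\right) 6\right) = - 8 \left(-87 - 1\right) = \left(-8\right) \left(-88\right) = 704$)
$\frac{6 + z}{\left(\frac{123}{250} - \frac{243}{-127}\right) - 370} = \frac{6 + 704}{\left(\frac{123}{250} - \frac{243}{-127}\right) - 370} = \frac{710}{\left(123 \cdot \frac{1}{250} - - \frac{243}{127}\right) - 370} = \frac{710}{\left(\frac{123}{250} + \frac{243}{127}\right) - 370} = \frac{710}{\frac{76371}{31750} - 370} = \frac{710}{- \frac{11671129}{31750}} = 710 \left(- \frac{31750}{11671129}\right) = - \frac{22542500}{11671129}$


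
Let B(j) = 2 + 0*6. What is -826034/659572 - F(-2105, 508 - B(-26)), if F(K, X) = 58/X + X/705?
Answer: -122628796123/58822279890 ≈ -2.0847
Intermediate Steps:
B(j) = 2 (B(j) = 2 + 0 = 2)
F(K, X) = 58/X + X/705 (F(K, X) = 58/X + X*(1/705) = 58/X + X/705)
-826034/659572 - F(-2105, 508 - B(-26)) = -826034/659572 - (58/(508 - 1*2) + (508 - 1*2)/705) = -826034*1/659572 - (58/(508 - 2) + (508 - 2)/705) = -413017/329786 - (58/506 + (1/705)*506) = -413017/329786 - (58*(1/506) + 506/705) = -413017/329786 - (29/253 + 506/705) = -413017/329786 - 1*148463/178365 = -413017/329786 - 148463/178365 = -122628796123/58822279890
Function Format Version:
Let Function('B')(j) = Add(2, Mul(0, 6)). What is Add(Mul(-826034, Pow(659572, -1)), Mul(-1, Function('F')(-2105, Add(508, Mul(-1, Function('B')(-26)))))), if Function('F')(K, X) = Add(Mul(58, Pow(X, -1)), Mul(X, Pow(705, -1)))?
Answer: Rational(-122628796123, 58822279890) ≈ -2.0847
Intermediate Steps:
Function('B')(j) = 2 (Function('B')(j) = Add(2, 0) = 2)
Function('F')(K, X) = Add(Mul(58, Pow(X, -1)), Mul(Rational(1, 705), X)) (Function('F')(K, X) = Add(Mul(58, Pow(X, -1)), Mul(X, Rational(1, 705))) = Add(Mul(58, Pow(X, -1)), Mul(Rational(1, 705), X)))
Add(Mul(-826034, Pow(659572, -1)), Mul(-1, Function('F')(-2105, Add(508, Mul(-1, Function('B')(-26)))))) = Add(Mul(-826034, Pow(659572, -1)), Mul(-1, Add(Mul(58, Pow(Add(508, Mul(-1, 2)), -1)), Mul(Rational(1, 705), Add(508, Mul(-1, 2)))))) = Add(Mul(-826034, Rational(1, 659572)), Mul(-1, Add(Mul(58, Pow(Add(508, -2), -1)), Mul(Rational(1, 705), Add(508, -2))))) = Add(Rational(-413017, 329786), Mul(-1, Add(Mul(58, Pow(506, -1)), Mul(Rational(1, 705), 506)))) = Add(Rational(-413017, 329786), Mul(-1, Add(Mul(58, Rational(1, 506)), Rational(506, 705)))) = Add(Rational(-413017, 329786), Mul(-1, Add(Rational(29, 253), Rational(506, 705)))) = Add(Rational(-413017, 329786), Mul(-1, Rational(148463, 178365))) = Add(Rational(-413017, 329786), Rational(-148463, 178365)) = Rational(-122628796123, 58822279890)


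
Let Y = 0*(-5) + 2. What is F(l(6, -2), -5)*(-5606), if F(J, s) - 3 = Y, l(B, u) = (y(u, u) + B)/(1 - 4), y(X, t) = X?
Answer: -28030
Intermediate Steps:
l(B, u) = -B/3 - u/3 (l(B, u) = (u + B)/(1 - 4) = (B + u)/(-3) = (B + u)*(-⅓) = -B/3 - u/3)
Y = 2 (Y = 0 + 2 = 2)
F(J, s) = 5 (F(J, s) = 3 + 2 = 5)
F(l(6, -2), -5)*(-5606) = 5*(-5606) = -28030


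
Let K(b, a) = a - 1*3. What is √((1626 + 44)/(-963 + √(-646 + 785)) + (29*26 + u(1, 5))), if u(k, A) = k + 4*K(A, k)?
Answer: √(717691 - 747*√139)/√(963 - √139) ≈ 27.299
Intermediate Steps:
K(b, a) = -3 + a (K(b, a) = a - 3 = -3 + a)
u(k, A) = -12 + 5*k (u(k, A) = k + 4*(-3 + k) = k + (-12 + 4*k) = -12 + 5*k)
√((1626 + 44)/(-963 + √(-646 + 785)) + (29*26 + u(1, 5))) = √((1626 + 44)/(-963 + √(-646 + 785)) + (29*26 + (-12 + 5*1))) = √(1670/(-963 + √139) + (754 + (-12 + 5))) = √(1670/(-963 + √139) + (754 - 7)) = √(1670/(-963 + √139) + 747) = √(747 + 1670/(-963 + √139))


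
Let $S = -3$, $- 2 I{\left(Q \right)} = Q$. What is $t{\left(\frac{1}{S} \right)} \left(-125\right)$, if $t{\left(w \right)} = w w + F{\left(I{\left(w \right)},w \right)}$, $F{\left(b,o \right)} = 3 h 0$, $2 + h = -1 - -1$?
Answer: $- \frac{125}{9} \approx -13.889$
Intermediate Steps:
$h = -2$ ($h = -2 - 0 = -2 + \left(-1 + 1\right) = -2 + 0 = -2$)
$I{\left(Q \right)} = - \frac{Q}{2}$
$F{\left(b,o \right)} = 0$ ($F{\left(b,o \right)} = 3 \left(-2\right) 0 = \left(-6\right) 0 = 0$)
$t{\left(w \right)} = w^{2}$ ($t{\left(w \right)} = w w + 0 = w^{2} + 0 = w^{2}$)
$t{\left(\frac{1}{S} \right)} \left(-125\right) = \left(\frac{1}{-3}\right)^{2} \left(-125\right) = \left(- \frac{1}{3}\right)^{2} \left(-125\right) = \frac{1}{9} \left(-125\right) = - \frac{125}{9}$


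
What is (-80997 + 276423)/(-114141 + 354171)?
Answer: 517/635 ≈ 0.81417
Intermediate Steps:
(-80997 + 276423)/(-114141 + 354171) = 195426/240030 = 195426*(1/240030) = 517/635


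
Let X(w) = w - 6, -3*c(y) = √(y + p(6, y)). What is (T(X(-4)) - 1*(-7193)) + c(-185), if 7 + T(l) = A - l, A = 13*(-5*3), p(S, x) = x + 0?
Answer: 7001 - I*√370/3 ≈ 7001.0 - 6.4118*I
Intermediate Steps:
p(S, x) = x
c(y) = -√2*√y/3 (c(y) = -√(y + y)/3 = -√2*√y/3)
X(w) = -6 + w
A = -195 (A = 13*(-15) = -195)
T(l) = -202 - l (T(l) = -7 + (-195 - l) = -202 - l)
(T(X(-4)) - 1*(-7193)) + c(-185) = ((-202 - (-6 - 4)) - 1*(-7193)) - √2*√(-185)/3 = ((-202 - 1*(-10)) + 7193) - √2*I*√185/3 = ((-202 + 10) + 7193) - I*√370/3 = (-192 + 7193) - I*√370/3 = 7001 - I*√370/3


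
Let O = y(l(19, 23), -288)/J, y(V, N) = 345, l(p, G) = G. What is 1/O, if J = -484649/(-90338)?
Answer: 484649/31166610 ≈ 0.015550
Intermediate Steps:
J = 484649/90338 (J = -484649*(-1/90338) = 484649/90338 ≈ 5.3648)
O = 31166610/484649 (O = 345/(484649/90338) = 345*(90338/484649) = 31166610/484649 ≈ 64.308)
1/O = 1/(31166610/484649) = 484649/31166610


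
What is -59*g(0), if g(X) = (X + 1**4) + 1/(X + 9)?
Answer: -590/9 ≈ -65.556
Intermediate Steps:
g(X) = 1 + X + 1/(9 + X) (g(X) = (X + 1) + 1/(9 + X) = (1 + X) + 1/(9 + X) = 1 + X + 1/(9 + X))
-59*g(0) = -59*(10 + 0**2 + 10*0)/(9 + 0) = -59*(10 + 0 + 0)/9 = -59*10/9 = -590/9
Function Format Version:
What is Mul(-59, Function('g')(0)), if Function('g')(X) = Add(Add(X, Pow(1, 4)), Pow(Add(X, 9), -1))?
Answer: Rational(-590, 9) ≈ -65.556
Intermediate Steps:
Function('g')(X) = Add(1, X, Pow(Add(9, X), -1)) (Function('g')(X) = Add(Add(X, 1), Pow(Add(9, X), -1)) = Add(Add(1, X), Pow(Add(9, X), -1)) = Add(1, X, Pow(Add(9, X), -1)))
Mul(-59, Function('g')(0)) = Mul(-59, Mul(Pow(Add(9, 0), -1), Add(10, Pow(0, 2), Mul(10, 0)))) = Mul(-59, Mul(Pow(9, -1), Add(10, 0, 0))) = Mul(-59, Mul(Rational(1, 9), 10)) = Mul(-59, Rational(10, 9)) = Rational(-590, 9)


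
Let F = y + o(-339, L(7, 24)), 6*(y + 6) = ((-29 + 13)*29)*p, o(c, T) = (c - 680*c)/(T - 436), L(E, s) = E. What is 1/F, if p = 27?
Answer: -143/376169 ≈ -0.00038015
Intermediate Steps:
o(c, T) = -679*c/(-436 + T) (o(c, T) = (-679*c)/(-436 + T) = -679*c/(-436 + T))
y = -2094 (y = -6 + (((-29 + 13)*29)*27)/6 = -6 + (-16*29*27)/6 = -6 + (-464*27)/6 = -6 + (⅙)*(-12528) = -6 - 2088 = -2094)
F = -376169/143 (F = -2094 - 679*(-339)/(-436 + 7) = -2094 - 679*(-339)/(-429) = -2094 - 679*(-339)*(-1/429) = -2094 - 76727/143 = -376169/143 ≈ -2630.6)
1/F = 1/(-376169/143) = -143/376169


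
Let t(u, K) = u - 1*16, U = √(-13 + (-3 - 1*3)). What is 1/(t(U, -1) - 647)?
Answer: -663/439588 - I*√19/439588 ≈ -0.0015082 - 9.9159e-6*I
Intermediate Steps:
U = I*√19 (U = √(-13 + (-3 - 3)) = √(-13 - 6) = √(-19) = I*√19 ≈ 4.3589*I)
t(u, K) = -16 + u (t(u, K) = u - 16 = -16 + u)
1/(t(U, -1) - 647) = 1/((-16 + I*√19) - 647) = 1/(-663 + I*√19)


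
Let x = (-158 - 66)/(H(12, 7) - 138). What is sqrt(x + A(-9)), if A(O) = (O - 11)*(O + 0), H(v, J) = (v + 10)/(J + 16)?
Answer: sqrt(7049054)/197 ≈ 13.477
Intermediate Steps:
H(v, J) = (10 + v)/(16 + J)
x = 322/197 (x = (-158 - 66)/((10 + 12)/(16 + 7) - 138) = -224/(22/23 - 138) = -224/(-3152/23) = -224*(-23/3152) = 322/197 ≈ 1.6345)
A(O) = O*(-11 + O) (A(O) = (-11 + O)*O = O*(-11 + O))
sqrt(x + A(-9)) = sqrt(322/197 - 9*(-11 - 9)) = sqrt(322/197 - 9*(-20)) = sqrt(322/197 + 180) = sqrt(35782/197) = sqrt(7049054)/197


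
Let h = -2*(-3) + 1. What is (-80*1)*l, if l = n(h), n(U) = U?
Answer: -560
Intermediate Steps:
h = 7 (h = 6 + 1 = 7)
l = 7
(-80*1)*l = -80*1*7 = -80*7 = -560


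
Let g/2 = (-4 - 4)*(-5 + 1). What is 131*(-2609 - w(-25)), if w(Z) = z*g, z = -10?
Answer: -257939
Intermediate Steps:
g = 64 (g = 2*((-4 - 4)*(-5 + 1)) = 2*(-8*(-4)) = 2*32 = 64)
w(Z) = -640 (w(Z) = -10*64 = -640)
131*(-2609 - w(-25)) = 131*(-2609 - 1*(-640)) = 131*(-2609 + 640) = 131*(-1969) = -257939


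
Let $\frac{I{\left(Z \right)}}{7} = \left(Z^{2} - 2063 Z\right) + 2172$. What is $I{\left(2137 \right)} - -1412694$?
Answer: $2534864$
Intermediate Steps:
$I{\left(Z \right)} = 15204 - 14441 Z + 7 Z^{2}$ ($I{\left(Z \right)} = 7 \left(\left(Z^{2} - 2063 Z\right) + 2172\right) = 7 \left(2172 + Z^{2} - 2063 Z\right) = 15204 - 14441 Z + 7 Z^{2}$)
$I{\left(2137 \right)} - -1412694 = \left(15204 - 30860417 + 7 \cdot 2137^{2}\right) - -1412694 = \left(15204 - 30860417 + 7 \cdot 4566769\right) + 1412694 = \left(15204 - 30860417 + 31967383\right) + 1412694 = 1122170 + 1412694 = 2534864$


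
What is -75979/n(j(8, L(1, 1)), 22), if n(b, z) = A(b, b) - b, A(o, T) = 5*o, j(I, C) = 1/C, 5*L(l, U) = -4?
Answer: 75979/5 ≈ 15196.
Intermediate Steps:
L(l, U) = -⅘ (L(l, U) = (⅕)*(-4) = -⅘)
n(b, z) = 4*b (n(b, z) = 5*b - b = 4*b)
-75979/n(j(8, L(1, 1)), 22) = -75979/(4/(-⅘)) = -75979/(4*(-5/4)) = -75979/(-5) = -75979*(-⅕) = 75979/5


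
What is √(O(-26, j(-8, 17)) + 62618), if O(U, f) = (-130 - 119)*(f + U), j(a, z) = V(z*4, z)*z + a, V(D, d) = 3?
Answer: √58385 ≈ 241.63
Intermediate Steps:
j(a, z) = a + 3*z (j(a, z) = 3*z + a = a + 3*z)
O(U, f) = -249*U - 249*f (O(U, f) = -249*(U + f) = -249*U - 249*f)
√(O(-26, j(-8, 17)) + 62618) = √((-249*(-26) - 249*(-8 + 3*17)) + 62618) = √((6474 - 249*(-8 + 51)) + 62618) = √((6474 - 249*43) + 62618) = √((6474 - 10707) + 62618) = √(-4233 + 62618) = √58385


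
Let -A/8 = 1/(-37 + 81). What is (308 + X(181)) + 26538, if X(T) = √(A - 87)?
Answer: 26846 + I*√10549/11 ≈ 26846.0 + 9.3371*I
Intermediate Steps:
A = -2/11 (A = -8/(-37 + 81) = -8/44 = -8*1/44 = -2/11 ≈ -0.18182)
X(T) = I*√10549/11 (X(T) = √(-2/11 - 87) = √(-959/11) = I*√10549/11)
(308 + X(181)) + 26538 = (308 + I*√10549/11) + 26538 = 26846 + I*√10549/11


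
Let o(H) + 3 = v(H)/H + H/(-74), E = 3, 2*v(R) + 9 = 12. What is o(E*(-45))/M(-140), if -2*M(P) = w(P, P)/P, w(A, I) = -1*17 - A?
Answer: -110656/40959 ≈ -2.7016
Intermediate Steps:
v(R) = 3/2 (v(R) = -9/2 + (½)*12 = -9/2 + 6 = 3/2)
o(H) = -3 - H/74 + 3/(2*H) (o(H) = -3 + (3/(2*H) + H/(-74)) = -3 + (3/(2*H) + H*(-1/74)) = -3 + (3/(2*H) - H/74) = -3 + (-H/74 + 3/(2*H)) = -3 - H/74 + 3/(2*H))
w(A, I) = -17 - A
M(P) = -(-17 - P)/(2*P)
o(E*(-45))/M(-140) = ((111 - 3*(-45)*(222 + 3*(-45)))/(74*((3*(-45)))))/(((½)*(17 - 140)/(-140))) = ((1/74)*(111 - 1*(-135)*(222 - 135))/(-135))/(((½)*(-1/140)*(-123))) = ((1/74)*(-1/135)*(111 - 1*(-135)*87))/(123/280) = ((1/74)*(-1/135)*(111 + 11745))*(280/123) = ((1/74)*(-1/135)*11856)*(280/123) = -1976/1665*280/123 = -110656/40959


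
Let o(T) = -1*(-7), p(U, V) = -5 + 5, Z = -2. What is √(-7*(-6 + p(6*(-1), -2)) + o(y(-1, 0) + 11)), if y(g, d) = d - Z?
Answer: 7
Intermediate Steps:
y(g, d) = 2 + d (y(g, d) = d - 1*(-2) = d + 2 = 2 + d)
p(U, V) = 0
o(T) = 7
√(-7*(-6 + p(6*(-1), -2)) + o(y(-1, 0) + 11)) = √(-7*(-6 + 0) + 7) = √(-7*(-6) + 7) = √(42 + 7) = √49 = 7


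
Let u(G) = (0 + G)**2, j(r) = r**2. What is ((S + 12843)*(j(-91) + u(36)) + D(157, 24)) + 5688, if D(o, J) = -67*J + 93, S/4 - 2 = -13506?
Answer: -394309648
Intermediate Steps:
S = -54016 (S = 8 + 4*(-13506) = 8 - 54024 = -54016)
D(o, J) = 93 - 67*J
u(G) = G**2
((S + 12843)*(j(-91) + u(36)) + D(157, 24)) + 5688 = ((-54016 + 12843)*((-91)**2 + 36**2) + (93 - 67*24)) + 5688 = (-41173*(8281 + 1296) + (93 - 1608)) + 5688 = (-41173*9577 - 1515) + 5688 = (-394313821 - 1515) + 5688 = -394315336 + 5688 = -394309648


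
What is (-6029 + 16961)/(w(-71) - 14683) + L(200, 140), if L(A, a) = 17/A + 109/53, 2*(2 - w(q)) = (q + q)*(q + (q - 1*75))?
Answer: 70893561/39866600 ≈ 1.7783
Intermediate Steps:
w(q) = 2 - q*(-75 + 2*q) (w(q) = 2 - (q + q)*(q + (q - 1*75))/2 = 2 - 2*q*(q + (q - 75))/2 = 2 - 2*q*(q + (-75 + q))/2 = 2 - 2*q*(-75 + 2*q)/2 = 2 - q*(-75 + 2*q))
L(A, a) = 109/53 + 17/A (L(A, a) = 17/A + 109*(1/53) = 17/A + 109/53 = 109/53 + 17/A)
(-6029 + 16961)/(w(-71) - 14683) + L(200, 140) = (-6029 + 16961)/((2 - 2*(-71)² + 75*(-71)) - 14683) + (109/53 + 17/200) = 10932/((2 - 2*5041 - 5325) - 14683) + (109/53 + 17*(1/200)) = 10932/((2 - 10082 - 5325) - 14683) + (109/53 + 17/200) = 10932/(-15405 - 14683) + 22701/10600 = 10932/(-30088) + 22701/10600 = 10932*(-1/30088) + 22701/10600 = -2733/7522 + 22701/10600 = 70893561/39866600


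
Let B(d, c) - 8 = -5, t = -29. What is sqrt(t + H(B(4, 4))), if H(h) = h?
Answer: I*sqrt(26) ≈ 5.099*I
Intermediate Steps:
B(d, c) = 3 (B(d, c) = 8 - 5 = 3)
sqrt(t + H(B(4, 4))) = sqrt(-29 + 3) = sqrt(-26) = I*sqrt(26)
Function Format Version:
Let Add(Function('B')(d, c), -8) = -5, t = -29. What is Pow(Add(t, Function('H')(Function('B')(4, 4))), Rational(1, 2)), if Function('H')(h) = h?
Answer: Mul(I, Pow(26, Rational(1, 2))) ≈ Mul(5.0990, I)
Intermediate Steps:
Function('B')(d, c) = 3 (Function('B')(d, c) = Add(8, -5) = 3)
Pow(Add(t, Function('H')(Function('B')(4, 4))), Rational(1, 2)) = Pow(Add(-29, 3), Rational(1, 2)) = Pow(-26, Rational(1, 2)) = Mul(I, Pow(26, Rational(1, 2)))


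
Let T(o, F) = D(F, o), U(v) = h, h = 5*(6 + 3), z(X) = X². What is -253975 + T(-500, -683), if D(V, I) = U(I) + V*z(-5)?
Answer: -271005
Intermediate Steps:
h = 45 (h = 5*9 = 45)
U(v) = 45
D(V, I) = 45 + 25*V (D(V, I) = 45 + V*(-5)² = 45 + V*25 = 45 + 25*V)
T(o, F) = 45 + 25*F
-253975 + T(-500, -683) = -253975 + (45 + 25*(-683)) = -253975 + (45 - 17075) = -253975 - 17030 = -271005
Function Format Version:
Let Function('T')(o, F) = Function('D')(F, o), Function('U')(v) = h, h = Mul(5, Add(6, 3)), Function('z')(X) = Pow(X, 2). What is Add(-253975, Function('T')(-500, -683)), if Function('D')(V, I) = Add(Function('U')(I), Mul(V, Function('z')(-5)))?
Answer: -271005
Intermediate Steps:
h = 45 (h = Mul(5, 9) = 45)
Function('U')(v) = 45
Function('D')(V, I) = Add(45, Mul(25, V)) (Function('D')(V, I) = Add(45, Mul(V, Pow(-5, 2))) = Add(45, Mul(V, 25)) = Add(45, Mul(25, V)))
Function('T')(o, F) = Add(45, Mul(25, F))
Add(-253975, Function('T')(-500, -683)) = Add(-253975, Add(45, Mul(25, -683))) = Add(-253975, Add(45, -17075)) = Add(-253975, -17030) = -271005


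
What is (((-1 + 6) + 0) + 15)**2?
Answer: 400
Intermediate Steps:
(((-1 + 6) + 0) + 15)**2 = ((5 + 0) + 15)**2 = (5 + 15)**2 = 20**2 = 400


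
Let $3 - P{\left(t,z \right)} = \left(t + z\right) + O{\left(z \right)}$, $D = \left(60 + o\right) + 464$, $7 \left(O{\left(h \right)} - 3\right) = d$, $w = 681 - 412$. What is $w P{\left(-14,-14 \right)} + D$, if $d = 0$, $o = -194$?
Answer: $7862$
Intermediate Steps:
$w = 269$ ($w = 681 - 412 = 269$)
$O{\left(h \right)} = 3$ ($O{\left(h \right)} = 3 + \frac{1}{7} \cdot 0 = 3 + 0 = 3$)
$D = 330$ ($D = \left(60 - 194\right) + 464 = -134 + 464 = 330$)
$P{\left(t,z \right)} = - t - z$ ($P{\left(t,z \right)} = 3 - \left(\left(t + z\right) + 3\right) = 3 - \left(3 + t + z\right) = - t - z$)
$w P{\left(-14,-14 \right)} + D = 269 \left(\left(-1\right) \left(-14\right) - -14\right) + 330 = 269 \left(14 + 14\right) + 330 = 269 \cdot 28 + 330 = 7532 + 330 = 7862$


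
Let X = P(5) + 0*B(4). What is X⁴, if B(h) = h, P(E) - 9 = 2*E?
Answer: 130321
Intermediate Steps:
P(E) = 9 + 2*E
X = 19 (X = (9 + 2*5) + 0*4 = (9 + 10) + 0 = 19 + 0 = 19)
X⁴ = 19⁴ = 130321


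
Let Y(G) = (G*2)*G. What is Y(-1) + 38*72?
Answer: 2738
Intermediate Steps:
Y(G) = 2*G² (Y(G) = (2*G)*G = 2*G²)
Y(-1) + 38*72 = 2*(-1)² + 38*72 = 2*1 + 2736 = 2 + 2736 = 2738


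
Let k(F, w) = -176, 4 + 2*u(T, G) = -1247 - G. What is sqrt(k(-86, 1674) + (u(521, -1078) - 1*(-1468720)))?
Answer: sqrt(5873830)/2 ≈ 1211.8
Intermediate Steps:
u(T, G) = -1251/2 - G/2 (u(T, G) = -2 + (-1247 - G)/2 = -2 + (-1247/2 - G/2) = -1251/2 - G/2)
sqrt(k(-86, 1674) + (u(521, -1078) - 1*(-1468720))) = sqrt(-176 + ((-1251/2 - 1/2*(-1078)) - 1*(-1468720))) = sqrt(-176 + ((-1251/2 + 539) + 1468720)) = sqrt(-176 + (-173/2 + 1468720)) = sqrt(-176 + 2937267/2) = sqrt(2936915/2) = sqrt(5873830)/2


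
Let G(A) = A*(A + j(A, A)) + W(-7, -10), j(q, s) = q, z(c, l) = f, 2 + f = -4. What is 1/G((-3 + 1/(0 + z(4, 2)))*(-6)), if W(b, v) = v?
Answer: 1/712 ≈ 0.0014045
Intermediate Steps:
f = -6 (f = -2 - 4 = -6)
z(c, l) = -6
G(A) = -10 + 2*A² (G(A) = A*(A + A) - 10 = A*(2*A) - 10 = 2*A² - 10 = -10 + 2*A²)
1/G((-3 + 1/(0 + z(4, 2)))*(-6)) = 1/(-10 + 2*((-3 + 1/(0 - 6))*(-6))²) = 1/(-10 + 2*((-3 + 1/(-6))*(-6))²) = 1/(-10 + 2*((-3 - ⅙)*(-6))²) = 1/(-10 + 2*(-19/6*(-6))²) = 1/(-10 + 2*19²) = 1/(-10 + 2*361) = 1/(-10 + 722) = 1/712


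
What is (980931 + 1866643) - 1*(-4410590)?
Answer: 7258164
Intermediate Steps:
(980931 + 1866643) - 1*(-4410590) = 2847574 + 4410590 = 7258164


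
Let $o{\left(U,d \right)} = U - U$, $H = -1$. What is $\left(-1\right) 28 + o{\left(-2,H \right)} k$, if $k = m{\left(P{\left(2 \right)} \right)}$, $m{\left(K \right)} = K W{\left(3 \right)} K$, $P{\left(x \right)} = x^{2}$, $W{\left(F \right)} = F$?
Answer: $-28$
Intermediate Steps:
$m{\left(K \right)} = 3 K^{2}$ ($m{\left(K \right)} = K 3 K = 3 K K = 3 K^{2}$)
$o{\left(U,d \right)} = 0$
$k = 48$ ($k = 3 \left(2^{2}\right)^{2} = 3 \cdot 4^{2} = 3 \cdot 16 = 48$)
$\left(-1\right) 28 + o{\left(-2,H \right)} k = \left(-1\right) 28 + 0 \cdot 48 = -28 + 0 = -28$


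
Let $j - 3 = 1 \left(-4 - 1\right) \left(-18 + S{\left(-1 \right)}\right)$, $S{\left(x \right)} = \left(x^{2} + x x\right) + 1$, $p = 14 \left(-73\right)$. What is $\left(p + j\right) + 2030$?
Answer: $1086$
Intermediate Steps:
$p = -1022$
$S{\left(x \right)} = 1 + 2 x^{2}$ ($S{\left(x \right)} = \left(x^{2} + x^{2}\right) + 1 = 2 x^{2} + 1 = 1 + 2 x^{2}$)
$j = 78$ ($j = 3 + 1 \left(-4 - 1\right) \left(-18 + \left(1 + 2 \left(-1\right)^{2}\right)\right) = 3 + 1 \left(-5\right) \left(-18 + \left(1 + 2 \cdot 1\right)\right) = 3 - 5 \left(-18 + \left(1 + 2\right)\right) = 3 - 5 \left(-18 + 3\right) = 3 - -75 = 3 + 75 = 78$)
$\left(p + j\right) + 2030 = \left(-1022 + 78\right) + 2030 = -944 + 2030 = 1086$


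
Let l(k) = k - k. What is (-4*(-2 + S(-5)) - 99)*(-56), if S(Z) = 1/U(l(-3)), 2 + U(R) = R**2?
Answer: 4984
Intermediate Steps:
l(k) = 0
U(R) = -2 + R**2
S(Z) = -1/2 (S(Z) = 1/(-2 + 0**2) = 1/(-2 + 0) = 1/(-2) = -1/2)
(-4*(-2 + S(-5)) - 99)*(-56) = (-4*(-2 - 1/2) - 99)*(-56) = (-4*(-5/2) - 99)*(-56) = (10 - 99)*(-56) = -89*(-56) = 4984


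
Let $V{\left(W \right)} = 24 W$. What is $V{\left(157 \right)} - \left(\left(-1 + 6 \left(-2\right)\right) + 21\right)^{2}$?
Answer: $3704$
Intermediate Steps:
$V{\left(157 \right)} - \left(\left(-1 + 6 \left(-2\right)\right) + 21\right)^{2} = 24 \cdot 157 - \left(\left(-1 + 6 \left(-2\right)\right) + 21\right)^{2} = 3768 - \left(\left(-1 - 12\right) + 21\right)^{2} = 3768 - \left(-13 + 21\right)^{2} = 3768 - 8^{2} = 3768 - 64 = 3704$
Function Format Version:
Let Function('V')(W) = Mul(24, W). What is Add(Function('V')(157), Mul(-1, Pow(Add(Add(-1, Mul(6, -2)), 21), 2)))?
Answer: 3704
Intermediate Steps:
Add(Function('V')(157), Mul(-1, Pow(Add(Add(-1, Mul(6, -2)), 21), 2))) = Add(Mul(24, 157), Mul(-1, Pow(Add(Add(-1, Mul(6, -2)), 21), 2))) = Add(3768, Mul(-1, Pow(Add(Add(-1, -12), 21), 2))) = Add(3768, Mul(-1, Pow(Add(-13, 21), 2))) = Add(3768, Mul(-1, Pow(8, 2))) = Add(3768, Mul(-1, 64)) = Add(3768, -64) = 3704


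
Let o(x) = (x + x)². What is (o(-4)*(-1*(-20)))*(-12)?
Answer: -15360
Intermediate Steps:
o(x) = 4*x² (o(x) = (2*x)² = 4*x²)
(o(-4)*(-1*(-20)))*(-12) = ((4*(-4)²)*(-1*(-20)))*(-12) = ((4*16)*20)*(-12) = (64*20)*(-12) = 1280*(-12) = -15360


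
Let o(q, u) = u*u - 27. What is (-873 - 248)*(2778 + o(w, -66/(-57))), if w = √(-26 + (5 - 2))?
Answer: -58622105/19 ≈ -3.0854e+6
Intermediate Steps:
w = I*√23 (w = √(-26 + 3) = √(-23) = I*√23 ≈ 4.7958*I)
o(q, u) = -27 + u² (o(q, u) = u² - 27 = -27 + u²)
(-873 - 248)*(2778 + o(w, -66/(-57))) = (-873 - 248)*(2778 + (-27 + (-66/(-57))²)) = -1121*(2778 + (-27 + (-66*(-1/57))²)) = -1121*(2778 + (-27 + (22/19)²)) = -1121*(2778 + (-27 + 484/361)) = -1121*(2778 - 9263/361) = -1121*993595/361 = -58622105/19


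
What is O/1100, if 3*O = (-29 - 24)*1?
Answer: -53/3300 ≈ -0.016061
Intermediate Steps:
O = -53/3 (O = ((-29 - 24)*1)/3 = (-53*1)/3 = (⅓)*(-53) = -53/3 ≈ -17.667)
O/1100 = -53/3/1100 = -53/3*1/1100 = -53/3300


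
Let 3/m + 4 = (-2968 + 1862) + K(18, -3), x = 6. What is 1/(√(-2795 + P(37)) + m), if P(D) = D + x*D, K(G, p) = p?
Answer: -371/349057577 - 275282*I*√634/349057577 ≈ -1.0629e-6 - 0.019858*I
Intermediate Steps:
m = -1/371 (m = 3/(-4 + ((-2968 + 1862) - 3)) = 3/(-4 + (-1106 - 3)) = 3/(-4 - 1109) = 3/(-1113) = 3*(-1/1113) = -1/371 ≈ -0.0026954)
P(D) = 7*D (P(D) = D + 6*D = 7*D)
1/(√(-2795 + P(37)) + m) = 1/(√(-2795 + 7*37) - 1/371) = 1/(√(-2795 + 259) - 1/371) = 1/(√(-2536) - 1/371) = 1/(2*I*√634 - 1/371) = 1/(-1/371 + 2*I*√634)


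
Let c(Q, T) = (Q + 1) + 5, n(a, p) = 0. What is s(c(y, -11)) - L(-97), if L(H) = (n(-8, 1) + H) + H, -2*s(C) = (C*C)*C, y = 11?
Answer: -4525/2 ≈ -2262.5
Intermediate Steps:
c(Q, T) = 6 + Q (c(Q, T) = (1 + Q) + 5 = 6 + Q)
s(C) = -C³/2 (s(C) = -C*C*C/2 = -C²*C/2 = -C³/2)
L(H) = 2*H (L(H) = (0 + H) + H = H + H = 2*H)
s(c(y, -11)) - L(-97) = -(6 + 11)³/2 - 2*(-97) = -½*17³ - 1*(-194) = -½*4913 + 194 = -4913/2 + 194 = -4525/2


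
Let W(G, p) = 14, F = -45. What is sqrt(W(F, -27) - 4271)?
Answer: 3*I*sqrt(473) ≈ 65.246*I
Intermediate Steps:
sqrt(W(F, -27) - 4271) = sqrt(14 - 4271) = sqrt(-4257) = 3*I*sqrt(473)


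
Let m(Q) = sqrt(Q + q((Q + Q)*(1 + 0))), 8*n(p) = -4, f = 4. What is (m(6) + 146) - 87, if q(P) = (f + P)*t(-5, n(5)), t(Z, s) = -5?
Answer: 59 + I*sqrt(74) ≈ 59.0 + 8.6023*I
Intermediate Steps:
n(p) = -1/2 (n(p) = (1/8)*(-4) = -1/2)
q(P) = -20 - 5*P (q(P) = (4 + P)*(-5) = -20 - 5*P)
m(Q) = sqrt(-20 - 9*Q) (m(Q) = sqrt(Q + (-20 - 5*(Q + Q)*(1 + 0))) = sqrt(Q + (-20 - 5*2*Q)) = sqrt(Q + (-20 - 10*Q)) = sqrt(-20 - 9*Q))
(m(6) + 146) - 87 = (sqrt(-20 - 9*6) + 146) - 87 = (sqrt(-20 - 54) + 146) - 87 = (sqrt(-74) + 146) - 87 = (I*sqrt(74) + 146) - 87 = (146 + I*sqrt(74)) - 87 = 59 + I*sqrt(74)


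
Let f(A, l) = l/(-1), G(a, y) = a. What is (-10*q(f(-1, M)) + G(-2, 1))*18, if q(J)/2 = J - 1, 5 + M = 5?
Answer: 324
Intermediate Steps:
M = 0 (M = -5 + 5 = 0)
f(A, l) = -l (f(A, l) = l*(-1) = -l)
q(J) = -2 + 2*J (q(J) = 2*(J - 1) = 2*(-1 + J) = -2 + 2*J)
(-10*q(f(-1, M)) + G(-2, 1))*18 = (-10*(-2 + 2*(-1*0)) - 2)*18 = (-10*(-2 + 2*0) - 2)*18 = (-10*(-2 + 0) - 2)*18 = (-10*(-2) - 2)*18 = (20 - 2)*18 = 18*18 = 324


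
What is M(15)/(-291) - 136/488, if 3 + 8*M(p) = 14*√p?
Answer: -13131/47336 - 7*√15/1164 ≈ -0.30069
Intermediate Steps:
M(p) = -3/8 + 7*√p/4 (M(p) = -3/8 + (14*√p)/8 = -3/8 + 7*√p/4)
M(15)/(-291) - 136/488 = (-3/8 + 7*√15/4)/(-291) - 136/488 = (-3/8 + 7*√15/4)*(-1/291) - 136*1/488 = (1/776 - 7*√15/1164) - 17/61 = -13131/47336 - 7*√15/1164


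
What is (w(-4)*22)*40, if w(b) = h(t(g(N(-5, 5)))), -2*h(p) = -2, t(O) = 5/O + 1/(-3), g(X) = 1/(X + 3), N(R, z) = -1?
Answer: 880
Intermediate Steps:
g(X) = 1/(3 + X)
t(O) = -⅓ + 5/O (t(O) = 5/O + 1*(-⅓) = 5/O - ⅓ = -⅓ + 5/O)
h(p) = 1 (h(p) = -½*(-2) = 1)
w(b) = 1
(w(-4)*22)*40 = (1*22)*40 = 22*40 = 880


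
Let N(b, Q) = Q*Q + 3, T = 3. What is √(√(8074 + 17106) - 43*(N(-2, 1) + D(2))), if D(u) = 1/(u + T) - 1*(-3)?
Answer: √(-7740 + 50*√6295)/5 ≈ 12.285*I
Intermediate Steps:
N(b, Q) = 3 + Q² (N(b, Q) = Q² + 3 = 3 + Q²)
D(u) = 3 + 1/(3 + u) (D(u) = 1/(u + 3) - 1*(-3) = 1/(3 + u) + 3 = 3 + 1/(3 + u))
√(√(8074 + 17106) - 43*(N(-2, 1) + D(2))) = √(√(8074 + 17106) - 43*((3 + 1²) + (10 + 3*2)/(3 + 2))) = √(√25180 - 43*((3 + 1) + (10 + 6)/5)) = √(2*√6295 - 43*(4 + (⅕)*16)) = √(2*√6295 - 43*(4 + 16/5)) = √(2*√6295 - 43*36/5) = √(2*√6295 - 1548/5) = √(-1548/5 + 2*√6295)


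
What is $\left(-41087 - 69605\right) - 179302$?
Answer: $-289994$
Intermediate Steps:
$\left(-41087 - 69605\right) - 179302 = -110692 - 179302 = -289994$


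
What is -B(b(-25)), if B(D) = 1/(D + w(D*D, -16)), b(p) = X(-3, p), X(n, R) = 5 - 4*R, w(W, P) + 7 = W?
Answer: -1/11123 ≈ -8.9904e-5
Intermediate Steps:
w(W, P) = -7 + W
b(p) = 5 - 4*p
B(D) = 1/(-7 + D + D²) (B(D) = 1/(D + (-7 + D*D)) = 1/(D + (-7 + D²)) = 1/(-7 + D + D²))
-B(b(-25)) = -1/(-7 + (5 - 4*(-25)) + (5 - 4*(-25))²) = -1/(-7 + (5 + 100) + (5 + 100)²) = -1/(-7 + 105 + 105²) = -1/(-7 + 105 + 11025) = -1/11123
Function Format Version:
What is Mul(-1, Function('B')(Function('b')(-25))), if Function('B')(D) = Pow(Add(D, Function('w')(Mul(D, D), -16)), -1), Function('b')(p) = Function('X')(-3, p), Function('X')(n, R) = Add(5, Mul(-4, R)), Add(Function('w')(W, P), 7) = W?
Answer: Rational(-1, 11123) ≈ -8.9904e-5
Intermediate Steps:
Function('w')(W, P) = Add(-7, W)
Function('b')(p) = Add(5, Mul(-4, p))
Function('B')(D) = Pow(Add(-7, D, Pow(D, 2)), -1) (Function('B')(D) = Pow(Add(D, Add(-7, Mul(D, D))), -1) = Pow(Add(D, Add(-7, Pow(D, 2))), -1) = Pow(Add(-7, D, Pow(D, 2)), -1))
Mul(-1, Function('B')(Function('b')(-25))) = Mul(-1, Pow(Add(-7, Add(5, Mul(-4, -25)), Pow(Add(5, Mul(-4, -25)), 2)), -1)) = Mul(-1, Pow(Add(-7, Add(5, 100), Pow(Add(5, 100), 2)), -1)) = Mul(-1, Pow(Add(-7, 105, Pow(105, 2)), -1)) = Mul(-1, Pow(Add(-7, 105, 11025), -1)) = Mul(-1, Pow(11123, -1)) = Mul(-1, Rational(1, 11123)) = Rational(-1, 11123)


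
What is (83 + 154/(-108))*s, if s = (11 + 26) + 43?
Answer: 176200/27 ≈ 6525.9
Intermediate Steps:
s = 80 (s = 37 + 43 = 80)
(83 + 154/(-108))*s = (83 + 154/(-108))*80 = (83 + 154*(-1/108))*80 = (83 - 77/54)*80 = (4405/54)*80 = 176200/27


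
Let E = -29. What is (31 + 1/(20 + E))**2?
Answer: 77284/81 ≈ 954.12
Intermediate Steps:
(31 + 1/(20 + E))**2 = (31 + 1/(20 - 29))**2 = (31 + 1/(-9))**2 = (31 - 1/9)**2 = (278/9)**2 = 77284/81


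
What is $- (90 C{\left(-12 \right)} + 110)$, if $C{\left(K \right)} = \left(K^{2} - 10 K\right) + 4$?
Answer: $-24230$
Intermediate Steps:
$C{\left(K \right)} = 4 + K^{2} - 10 K$
$- (90 C{\left(-12 \right)} + 110) = - (90 \left(4 + \left(-12\right)^{2} - -120\right) + 110) = - (90 \left(4 + 144 + 120\right) + 110) = - (90 \cdot 268 + 110) = - (24120 + 110) = \left(-1\right) 24230 = -24230$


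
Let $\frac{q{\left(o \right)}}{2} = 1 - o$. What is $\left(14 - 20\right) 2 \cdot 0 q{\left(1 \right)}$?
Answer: $0$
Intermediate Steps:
$q{\left(o \right)} = 2 - 2 o$ ($q{\left(o \right)} = 2 \left(1 - o\right) = 2 - 2 o$)
$\left(14 - 20\right) 2 \cdot 0 q{\left(1 \right)} = \left(14 - 20\right) 2 \cdot 0 \left(2 - 2\right) = \left(14 - 20\right) 0 \left(2 - 2\right) = \left(-6\right) 0 \cdot 0 = 0 \cdot 0 = 0$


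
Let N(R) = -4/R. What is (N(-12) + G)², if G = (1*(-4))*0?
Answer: ⅑ ≈ 0.11111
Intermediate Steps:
G = 0 (G = -4*0 = 0)
(N(-12) + G)² = (-4/(-12) + 0)² = (-4*(-1/12) + 0)² = (⅓ + 0)² = (⅓)² = ⅑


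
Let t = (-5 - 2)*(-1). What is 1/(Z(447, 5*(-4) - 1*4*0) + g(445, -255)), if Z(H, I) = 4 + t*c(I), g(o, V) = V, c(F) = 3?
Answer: -1/230 ≈ -0.0043478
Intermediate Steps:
t = 7 (t = -7*(-1) = 7)
Z(H, I) = 25 (Z(H, I) = 4 + 7*3 = 4 + 21 = 25)
1/(Z(447, 5*(-4) - 1*4*0) + g(445, -255)) = 1/(25 - 255) = 1/(-230) = -1/230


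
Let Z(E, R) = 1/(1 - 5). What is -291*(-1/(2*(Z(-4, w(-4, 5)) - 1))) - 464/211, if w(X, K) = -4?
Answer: -125122/1055 ≈ -118.60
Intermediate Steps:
Z(E, R) = -¼ (Z(E, R) = 1/(-4) = -¼)
-291*(-1/(2*(Z(-4, w(-4, 5)) - 1))) - 464/211 = -291*(-1/(2*(-¼ - 1))) - 464/211 = -291/((-2*(-5/4))) - 464*1/211 = -291/5/2 - 464/211 = -291*⅖ - 464/211 = -582/5 - 464/211 = -125122/1055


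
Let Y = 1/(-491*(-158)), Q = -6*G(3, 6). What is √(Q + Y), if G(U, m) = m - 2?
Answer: I*√144440228438/77578 ≈ 4.899*I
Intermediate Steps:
G(U, m) = -2 + m
Q = -24 (Q = -6*(-2 + 6) = -6*4 = -24)
Y = 1/77578 (Y = -1/491*(-1/158) = 1/77578 ≈ 1.2890e-5)
√(Q + Y) = √(-24 + 1/77578) = √(-1861871/77578) = I*√144440228438/77578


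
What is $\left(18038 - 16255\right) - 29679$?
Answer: $-27896$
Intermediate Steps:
$\left(18038 - 16255\right) - 29679 = 1783 - 29679 = -27896$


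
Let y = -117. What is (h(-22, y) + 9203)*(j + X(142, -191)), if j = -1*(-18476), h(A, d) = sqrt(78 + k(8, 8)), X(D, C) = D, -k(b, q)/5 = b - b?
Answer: 171341454 + 18618*sqrt(78) ≈ 1.7151e+8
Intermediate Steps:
k(b, q) = 0 (k(b, q) = -5*(b - b) = -5*0 = 0)
h(A, d) = sqrt(78) (h(A, d) = sqrt(78 + 0) = sqrt(78))
j = 18476
(h(-22, y) + 9203)*(j + X(142, -191)) = (sqrt(78) + 9203)*(18476 + 142) = (9203 + sqrt(78))*18618 = 171341454 + 18618*sqrt(78)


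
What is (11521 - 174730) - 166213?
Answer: -329422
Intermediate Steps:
(11521 - 174730) - 166213 = -163209 - 166213 = -329422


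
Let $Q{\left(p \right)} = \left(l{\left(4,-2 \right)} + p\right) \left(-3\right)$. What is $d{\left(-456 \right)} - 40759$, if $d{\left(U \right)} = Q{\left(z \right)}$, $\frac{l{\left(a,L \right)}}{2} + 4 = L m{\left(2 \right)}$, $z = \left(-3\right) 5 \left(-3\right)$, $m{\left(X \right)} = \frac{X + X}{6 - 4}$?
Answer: $-40846$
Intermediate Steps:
$m{\left(X \right)} = X$ ($m{\left(X \right)} = \frac{2 X}{2} = 2 X \frac{1}{2} = X$)
$z = 45$ ($z = \left(-15\right) \left(-3\right) = 45$)
$l{\left(a,L \right)} = -8 + 4 L$ ($l{\left(a,L \right)} = -8 + 2 L 2 = -8 + 2 \cdot 2 L = -8 + 4 L$)
$Q{\left(p \right)} = 48 - 3 p$ ($Q{\left(p \right)} = \left(\left(-8 + 4 \left(-2\right)\right) + p\right) \left(-3\right) = \left(\left(-8 - 8\right) + p\right) \left(-3\right) = \left(-16 + p\right) \left(-3\right) = 48 - 3 p$)
$d{\left(U \right)} = -87$ ($d{\left(U \right)} = 48 - 135 = -87$)
$d{\left(-456 \right)} - 40759 = -87 - 40759 = -40846$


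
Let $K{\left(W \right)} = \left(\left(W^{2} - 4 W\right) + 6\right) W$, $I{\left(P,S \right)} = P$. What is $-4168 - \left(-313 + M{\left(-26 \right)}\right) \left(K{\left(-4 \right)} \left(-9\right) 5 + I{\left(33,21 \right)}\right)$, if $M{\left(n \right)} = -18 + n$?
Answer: $2449493$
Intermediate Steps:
$K{\left(W \right)} = W \left(6 + W^{2} - 4 W\right)$ ($K{\left(W \right)} = \left(6 + W^{2} - 4 W\right) W = W \left(6 + W^{2} - 4 W\right)$)
$-4168 - \left(-313 + M{\left(-26 \right)}\right) \left(K{\left(-4 \right)} \left(-9\right) 5 + I{\left(33,21 \right)}\right) = -4168 - \left(-313 - 44\right) \left(- 4 \left(6 + \left(-4\right)^{2} - -16\right) \left(-9\right) 5 + 33\right) = -4168 - \left(-313 - 44\right) \left(- 4 \left(6 + 16 + 16\right) \left(-9\right) 5 + 33\right) = -4168 - - 357 \left(\left(-4\right) 38 \left(-9\right) 5 + 33\right) = -4168 - - 357 \left(\left(-152\right) \left(-9\right) 5 + 33\right) = -4168 - - 357 \left(1368 \cdot 5 + 33\right) = -4168 - - 357 \left(6840 + 33\right) = -4168 - \left(-357\right) 6873 = -4168 - -2453661 = -4168 + 2453661 = 2449493$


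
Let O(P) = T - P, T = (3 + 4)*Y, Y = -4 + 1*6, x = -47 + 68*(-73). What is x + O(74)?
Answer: -5071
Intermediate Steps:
x = -5011 (x = -47 - 4964 = -5011)
Y = 2 (Y = -4 + 6 = 2)
T = 14 (T = (3 + 4)*2 = 7*2 = 14)
O(P) = 14 - P
x + O(74) = -5011 + (14 - 1*74) = -5011 + (14 - 74) = -5011 - 60 = -5071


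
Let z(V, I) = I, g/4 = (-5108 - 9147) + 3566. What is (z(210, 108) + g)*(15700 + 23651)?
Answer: -1678241448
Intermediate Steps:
g = -42756 (g = 4*((-5108 - 9147) + 3566) = 4*(-14255 + 3566) = 4*(-10689) = -42756)
(z(210, 108) + g)*(15700 + 23651) = (108 - 42756)*(15700 + 23651) = -42648*39351 = -1678241448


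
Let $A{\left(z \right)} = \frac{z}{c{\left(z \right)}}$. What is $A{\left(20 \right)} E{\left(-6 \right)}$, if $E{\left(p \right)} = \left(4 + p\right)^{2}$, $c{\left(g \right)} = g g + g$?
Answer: $\frac{4}{21} \approx 0.19048$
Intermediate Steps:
$c{\left(g \right)} = g + g^{2}$ ($c{\left(g \right)} = g^{2} + g = g + g^{2}$)
$A{\left(z \right)} = \frac{1}{1 + z}$ ($A{\left(z \right)} = \frac{z}{z \left(1 + z\right)} = z \frac{1}{z \left(1 + z\right)} = \frac{1}{1 + z}$)
$A{\left(20 \right)} E{\left(-6 \right)} = \frac{\left(4 - 6\right)^{2}}{1 + 20} = \frac{\left(-2\right)^{2}}{21} = \frac{1}{21} \cdot 4 = \frac{4}{21}$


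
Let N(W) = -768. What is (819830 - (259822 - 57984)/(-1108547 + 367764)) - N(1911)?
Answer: 607885250072/740783 ≈ 8.2060e+5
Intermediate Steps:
(819830 - (259822 - 57984)/(-1108547 + 367764)) - N(1911) = (819830 - (259822 - 57984)/(-1108547 + 367764)) - 1*(-768) = (819830 - 201838/(-740783)) + 768 = (819830 - 201838*(-1)/740783) + 768 = (819830 - 1*(-201838/740783)) + 768 = (819830 + 201838/740783) + 768 = 607316328728/740783 + 768 = 607885250072/740783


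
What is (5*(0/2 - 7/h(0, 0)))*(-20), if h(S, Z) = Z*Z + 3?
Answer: 700/3 ≈ 233.33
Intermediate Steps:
h(S, Z) = 3 + Z² (h(S, Z) = Z² + 3 = 3 + Z²)
(5*(0/2 - 7/h(0, 0)))*(-20) = (5*(0/2 - 7/(3 + 0²)))*(-20) = (5*(0*(½) - 7/(3 + 0)))*(-20) = (5*(0 - 7/3))*(-20) = (5*(-7/3))*(-20) = -35/3*(-20) = 700/3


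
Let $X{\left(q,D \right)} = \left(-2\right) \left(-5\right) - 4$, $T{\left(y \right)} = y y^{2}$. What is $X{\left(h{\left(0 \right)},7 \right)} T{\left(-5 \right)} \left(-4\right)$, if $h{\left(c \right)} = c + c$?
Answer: $3000$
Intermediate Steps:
$h{\left(c \right)} = 2 c$
$T{\left(y \right)} = y^{3}$
$X{\left(q,D \right)} = 6$ ($X{\left(q,D \right)} = 10 - 4 = 6$)
$X{\left(h{\left(0 \right)},7 \right)} T{\left(-5 \right)} \left(-4\right) = 6 \left(-5\right)^{3} \left(-4\right) = 6 \left(-125\right) \left(-4\right) = \left(-750\right) \left(-4\right) = 3000$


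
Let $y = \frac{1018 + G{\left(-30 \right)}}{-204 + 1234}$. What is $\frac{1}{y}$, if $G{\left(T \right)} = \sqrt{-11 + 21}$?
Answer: $\frac{524270}{518157} - \frac{515 \sqrt{10}}{518157} \approx 1.0087$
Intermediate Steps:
$G{\left(T \right)} = \sqrt{10}$
$y = \frac{509}{515} + \frac{\sqrt{10}}{1030}$ ($y = \frac{1018 + \sqrt{10}}{-204 + 1234} = \frac{1018 + \sqrt{10}}{1030} = \left(1018 + \sqrt{10}\right) \frac{1}{1030} = \frac{509}{515} + \frac{\sqrt{10}}{1030} \approx 0.99142$)
$\frac{1}{y} = \frac{1}{\frac{509}{515} + \frac{\sqrt{10}}{1030}}$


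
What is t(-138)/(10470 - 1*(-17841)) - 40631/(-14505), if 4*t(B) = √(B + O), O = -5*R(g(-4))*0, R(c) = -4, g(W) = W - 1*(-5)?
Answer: 40631/14505 + I*√138/113244 ≈ 2.8012 + 0.00010373*I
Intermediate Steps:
g(W) = 5 + W (g(W) = W + 5 = 5 + W)
O = 0 (O = -5*(-4)*0 = 20*0 = 0)
t(B) = √B/4 (t(B) = √(B + 0)/4 = √B/4)
t(-138)/(10470 - 1*(-17841)) - 40631/(-14505) = (√(-138)/4)/(10470 - 1*(-17841)) - 40631/(-14505) = ((I*√138)/4)/(10470 + 17841) - 40631*(-1/14505) = (I*√138/4)/28311 + 40631/14505 = (I*√138/4)*(1/28311) + 40631/14505 = I*√138/113244 + 40631/14505 = 40631/14505 + I*√138/113244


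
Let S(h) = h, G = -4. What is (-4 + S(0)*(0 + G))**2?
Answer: 16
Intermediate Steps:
(-4 + S(0)*(0 + G))**2 = (-4 + 0*(0 - 4))**2 = (-4 + 0*(-4))**2 = (-4 + 0)**2 = (-4)**2 = 16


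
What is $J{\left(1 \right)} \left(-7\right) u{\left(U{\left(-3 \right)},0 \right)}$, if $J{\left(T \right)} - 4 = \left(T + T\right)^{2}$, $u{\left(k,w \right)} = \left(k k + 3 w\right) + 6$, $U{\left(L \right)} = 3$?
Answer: $-840$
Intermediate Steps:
$u{\left(k,w \right)} = 6 + k^{2} + 3 w$ ($u{\left(k,w \right)} = \left(k^{2} + 3 w\right) + 6 = 6 + k^{2} + 3 w$)
$J{\left(T \right)} = 4 + 4 T^{2}$ ($J{\left(T \right)} = 4 + \left(T + T\right)^{2} = 4 + \left(2 T\right)^{2} = 4 + 4 T^{2}$)
$J{\left(1 \right)} \left(-7\right) u{\left(U{\left(-3 \right)},0 \right)} = \left(4 + 4 \cdot 1^{2}\right) \left(-7\right) \left(6 + 3^{2} + 3 \cdot 0\right) = \left(4 + 4 \cdot 1\right) \left(-7\right) \left(6 + 9 + 0\right) = \left(4 + 4\right) \left(-7\right) 15 = 8 \left(-7\right) 15 = \left(-56\right) 15 = -840$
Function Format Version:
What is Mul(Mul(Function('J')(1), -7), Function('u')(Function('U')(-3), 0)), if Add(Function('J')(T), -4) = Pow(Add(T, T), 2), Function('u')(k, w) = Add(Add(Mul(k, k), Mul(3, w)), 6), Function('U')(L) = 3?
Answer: -840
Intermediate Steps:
Function('u')(k, w) = Add(6, Pow(k, 2), Mul(3, w)) (Function('u')(k, w) = Add(Add(Pow(k, 2), Mul(3, w)), 6) = Add(6, Pow(k, 2), Mul(3, w)))
Function('J')(T) = Add(4, Mul(4, Pow(T, 2))) (Function('J')(T) = Add(4, Pow(Add(T, T), 2)) = Add(4, Pow(Mul(2, T), 2)) = Add(4, Mul(4, Pow(T, 2))))
Mul(Mul(Function('J')(1), -7), Function('u')(Function('U')(-3), 0)) = Mul(Mul(Add(4, Mul(4, Pow(1, 2))), -7), Add(6, Pow(3, 2), Mul(3, 0))) = Mul(Mul(Add(4, Mul(4, 1)), -7), Add(6, 9, 0)) = Mul(Mul(Add(4, 4), -7), 15) = Mul(Mul(8, -7), 15) = Mul(-56, 15) = -840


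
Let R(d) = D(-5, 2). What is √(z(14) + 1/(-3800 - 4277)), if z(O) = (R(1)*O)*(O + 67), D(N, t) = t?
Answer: √147959614895/8077 ≈ 47.624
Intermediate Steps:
R(d) = 2
z(O) = 2*O*(67 + O) (z(O) = (2*O)*(O + 67) = (2*O)*(67 + O) = 2*O*(67 + O))
√(z(14) + 1/(-3800 - 4277)) = √(2*14*(67 + 14) + 1/(-3800 - 4277)) = √(2*14*81 + 1/(-8077)) = √(2268 - 1/8077) = √(18318635/8077) = √147959614895/8077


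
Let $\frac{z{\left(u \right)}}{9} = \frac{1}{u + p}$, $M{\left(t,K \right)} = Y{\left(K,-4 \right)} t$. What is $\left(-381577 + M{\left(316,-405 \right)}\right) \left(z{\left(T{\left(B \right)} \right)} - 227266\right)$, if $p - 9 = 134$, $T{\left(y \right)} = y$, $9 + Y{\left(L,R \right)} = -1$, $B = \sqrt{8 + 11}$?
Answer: $\frac{198483385607949}{2270} + \frac{384737 \sqrt{19}}{2270} \approx 8.7438 \cdot 10^{10}$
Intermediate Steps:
$B = \sqrt{19} \approx 4.3589$
$Y{\left(L,R \right)} = -10$ ($Y{\left(L,R \right)} = -9 - 1 = -10$)
$p = 143$ ($p = 9 + 134 = 143$)
$M{\left(t,K \right)} = - 10 t$
$z{\left(u \right)} = \frac{9}{143 + u}$ ($z{\left(u \right)} = \frac{9}{u + 143} = \frac{9}{143 + u}$)
$\left(-381577 + M{\left(316,-405 \right)}\right) \left(z{\left(T{\left(B \right)} \right)} - 227266\right) = \left(-381577 - 3160\right) \left(\frac{9}{143 + \sqrt{19}} - 227266\right) = \left(-381577 - 3160\right) \left(-227266 + \frac{9}{143 + \sqrt{19}}\right) = - 384737 \left(-227266 + \frac{9}{143 + \sqrt{19}}\right) = 87437639042 - \frac{3462633}{143 + \sqrt{19}}$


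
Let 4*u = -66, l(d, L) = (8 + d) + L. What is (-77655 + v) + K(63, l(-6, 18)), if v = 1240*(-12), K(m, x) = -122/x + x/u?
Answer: -30538963/330 ≈ -92542.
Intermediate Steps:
l(d, L) = 8 + L + d
u = -33/2 (u = (¼)*(-66) = -33/2 ≈ -16.500)
K(m, x) = -122/x - 2*x/33 (K(m, x) = -122/x + x/(-33/2) = -122/x + x*(-2/33) = -122/x - 2*x/33)
v = -14880
(-77655 + v) + K(63, l(-6, 18)) = (-77655 - 14880) + (-122/(8 + 18 - 6) - 2*(8 + 18 - 6)/33) = -92535 + (-122/20 - 2/33*20) = -92535 + (-122*1/20 - 40/33) = -92535 + (-61/10 - 40/33) = -92535 - 2413/330 = -30538963/330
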